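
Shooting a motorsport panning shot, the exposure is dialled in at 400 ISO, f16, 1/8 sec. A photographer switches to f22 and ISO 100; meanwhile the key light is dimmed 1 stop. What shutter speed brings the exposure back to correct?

2 s

Scene light: 1 stop darker.
Aperture: f/16 → f/22 — 1 stop narrower (darker).
ISO: 400 → 200 → 100 — 2 stops dropped (darker).
Net so far: 4 stops darker. Shutter speed: 1/8 → 1/4 → 1/2 → 1 → 2.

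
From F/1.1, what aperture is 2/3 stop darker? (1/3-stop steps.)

f/1.4

Aperture: f/1.1 → f/1.2 → f/1.4 — 2/3 stop narrower (darker).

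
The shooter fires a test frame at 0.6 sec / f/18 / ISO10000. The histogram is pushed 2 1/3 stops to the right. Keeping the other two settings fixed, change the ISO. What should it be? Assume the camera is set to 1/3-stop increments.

ISO 2000

Overexposed by 2 1/3 stops → need 2 1/3 stops darker.
ISO: 10000 → 8000 → 6400 → 5000 → 4000 → 3200 → 2500 → 2000.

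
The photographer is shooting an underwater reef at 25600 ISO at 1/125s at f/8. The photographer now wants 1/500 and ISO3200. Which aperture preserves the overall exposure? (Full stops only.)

f/1.4

Shutter speed: 1/125 → 1/250 → 1/500 — 2 stops shorter (darker).
ISO: 25600 → 12800 → 6400 → 3200 — 3 stops dropped (darker).
Net change so far: 5 stops darker. Offset with the aperture: f/8 → f/5.6 → f/4 → f/2.8 → f/2 → f/1.4.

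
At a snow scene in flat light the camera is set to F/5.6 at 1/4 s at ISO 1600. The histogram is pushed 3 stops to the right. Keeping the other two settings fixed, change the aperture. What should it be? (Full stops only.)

Overexposed by 3 stops → need 3 stops darker.
Aperture: f/5.6 → f/8 → f/11 → f/16.

f/16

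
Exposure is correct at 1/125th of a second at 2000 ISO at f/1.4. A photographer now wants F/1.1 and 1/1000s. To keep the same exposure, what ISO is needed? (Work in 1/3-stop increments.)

ISO 10000

Aperture: f/1.4 → f/1.2 → f/1.1 — 2/3 stop opened up (brighter).
Shutter speed: 1/125 → 1/160 → 1/200 → 1/250 → 1/320 → 1/400 → 1/500 → 1/640 → 1/800 → 1/1000 — 3 stops faster (darker).
Net change so far: 2 1/3 stops darker. Offset with the ISO: 2000 → 2500 → 3200 → 4000 → 5000 → 6400 → 8000 → 10000.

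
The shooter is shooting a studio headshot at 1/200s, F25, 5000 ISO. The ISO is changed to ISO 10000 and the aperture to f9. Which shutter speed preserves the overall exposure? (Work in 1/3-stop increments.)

ISO: 5000 → 6400 → 8000 → 10000 — 1 stop raised (brighter).
Aperture: f/25 → f/22 → f/20 → f/18 → f/16 → f/14 → f/13 → f/11 → f/10 → f/9 — 3 stops wider (brighter).
Net change so far: 4 stops brighter. Offset with the shutter speed: 1/200 → 1/250 → 1/320 → 1/400 → 1/500 → 1/640 → 1/800 → 1/1000 → 1/1250 → 1/1600 → 1/2000 → 1/2500 → 1/3200.

1/3200s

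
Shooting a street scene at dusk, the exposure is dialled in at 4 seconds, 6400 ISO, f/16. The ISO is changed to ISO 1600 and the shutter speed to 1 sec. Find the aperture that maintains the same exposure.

f/4

ISO: 6400 → 3200 → 1600 — 2 stops dropped (darker).
Shutter speed: 4 → 2 → 1 — 2 stops shorter (darker).
Net change so far: 4 stops darker. Offset with the aperture: f/16 → f/11 → f/8 → f/5.6 → f/4.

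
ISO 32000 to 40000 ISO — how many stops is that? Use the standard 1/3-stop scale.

1/3 stop

32000 → 40000 — count the steps: 1 third-stops = 1/3 stop.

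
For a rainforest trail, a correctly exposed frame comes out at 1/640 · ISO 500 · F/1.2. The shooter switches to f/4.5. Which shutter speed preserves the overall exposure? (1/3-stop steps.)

1/50s

Aperture: f/1.2 → f/1.4 → f/1.6 → f/1.8 → f/2 → f/2.2 → f/2.5 → f/2.8 → f/3.2 → f/3.5 → f/4 → f/4.5 — 3 2/3 stops stopped down (darker).
Need 3 2/3 stops brighter from the shutter speed: 1/640 → 1/500 → 1/400 → 1/320 → 1/250 → 1/200 → 1/160 → 1/125 → 1/100 → 1/80 → 1/60 → 1/50.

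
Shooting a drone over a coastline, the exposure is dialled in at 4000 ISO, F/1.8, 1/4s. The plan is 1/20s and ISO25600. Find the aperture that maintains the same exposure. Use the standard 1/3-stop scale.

f/2

Shutter speed: 1/4 → 1/5 → 1/6 → 1/8 → 1/10 → 1/13 → 1/15 → 1/20 — 2 1/3 stops shorter (darker).
ISO: 4000 → 5000 → 6400 → 8000 → 10000 → 12800 → 16000 → 20000 → 25600 — 2 2/3 stops raised (brighter).
Net change so far: 1/3 stop brighter. Offset with the aperture: f/1.8 → f/2.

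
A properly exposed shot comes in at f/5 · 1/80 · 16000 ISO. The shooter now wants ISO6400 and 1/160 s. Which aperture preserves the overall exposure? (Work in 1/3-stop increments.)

f/2.2

ISO: 16000 → 12800 → 10000 → 8000 → 6400 — 1 1/3 stops dropped (darker).
Shutter speed: 1/80 → 1/100 → 1/125 → 1/160 — 1 stop shorter (darker).
Net change so far: 2 1/3 stops darker. Offset with the aperture: f/5 → f/4.5 → f/4 → f/3.5 → f/3.2 → f/2.8 → f/2.5 → f/2.2.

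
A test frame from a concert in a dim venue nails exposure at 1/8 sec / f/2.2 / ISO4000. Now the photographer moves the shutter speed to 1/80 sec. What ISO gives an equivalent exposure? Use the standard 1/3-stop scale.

ISO 40000

Shutter speed: 1/8 → 1/10 → 1/13 → 1/15 → 1/20 → 1/25 → 1/30 → 1/40 → 1/50 → 1/60 → 1/80 — 3 1/3 stops shorter (darker).
Need 3 1/3 stops brighter from the ISO: 4000 → 5000 → 6400 → 8000 → 10000 → 12800 → 16000 → 20000 → 25600 → 32000 → 40000.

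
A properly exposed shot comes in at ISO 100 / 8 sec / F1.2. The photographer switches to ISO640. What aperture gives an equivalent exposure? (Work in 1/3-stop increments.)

ISO: 100 → 125 → 160 → 200 → 250 → 320 → 400 → 500 → 640 — 2 2/3 stops higher (brighter).
Need 2 2/3 stops darker from the aperture: f/1.2 → f/1.4 → f/1.6 → f/1.8 → f/2 → f/2.2 → f/2.5 → f/2.8 → f/3.2.

f/3.2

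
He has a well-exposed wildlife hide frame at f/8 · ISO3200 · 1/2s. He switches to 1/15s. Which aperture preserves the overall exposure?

f/2.8

Shutter speed: 1/2 → 1/4 → 1/8 → 1/15 — 3 stops shorter (darker).
Need 3 stops brighter from the aperture: f/8 → f/5.6 → f/4 → f/2.8.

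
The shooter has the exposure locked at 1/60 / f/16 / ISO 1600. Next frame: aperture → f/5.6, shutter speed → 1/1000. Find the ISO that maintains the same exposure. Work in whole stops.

Aperture: f/16 → f/11 → f/8 → f/5.6 — 3 stops opened up (brighter).
Shutter speed: 1/60 → 1/125 → 1/250 → 1/500 → 1/1000 — 4 stops shorter (darker).
Net change so far: 1 stop darker. Offset with the ISO: 1600 → 3200.

ISO 3200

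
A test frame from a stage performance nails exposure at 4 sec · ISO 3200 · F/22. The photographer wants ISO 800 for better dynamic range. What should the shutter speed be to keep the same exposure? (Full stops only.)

ISO: 3200 → 1600 → 800 — 2 stops lower (darker).
Need 2 stops brighter from the shutter speed: 4 → 8 → 15.

15 s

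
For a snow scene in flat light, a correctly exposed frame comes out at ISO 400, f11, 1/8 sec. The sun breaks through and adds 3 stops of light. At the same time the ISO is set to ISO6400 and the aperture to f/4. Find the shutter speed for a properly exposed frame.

Scene light: 3 stops brighter.
ISO: 400 → 800 → 1600 → 3200 → 6400 — 4 stops higher (brighter).
Aperture: f/11 → f/8 → f/5.6 → f/4 — 3 stops wider (brighter).
Net so far: 10 stops brighter. Shutter speed: 1/8 → 1/15 → 1/30 → 1/60 → 1/125 → 1/250 → 1/500 → 1/1000 → 1/2000 → 1/4000 → 1/8000.

1/8000s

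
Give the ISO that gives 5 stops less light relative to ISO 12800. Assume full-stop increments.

ISO 400

ISO: 12800 → 6400 → 3200 → 1600 → 800 → 400 — 5 stops lower (darker).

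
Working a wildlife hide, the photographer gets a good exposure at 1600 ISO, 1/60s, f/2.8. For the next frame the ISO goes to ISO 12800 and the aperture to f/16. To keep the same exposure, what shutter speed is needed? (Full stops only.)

ISO: 1600 → 3200 → 6400 → 12800 — 3 stops raised (brighter).
Aperture: f/2.8 → f/4 → f/5.6 → f/8 → f/11 → f/16 — 5 stops narrower (darker).
Net change so far: 2 stops darker. Offset with the shutter speed: 1/60 → 1/30 → 1/15.

1/15s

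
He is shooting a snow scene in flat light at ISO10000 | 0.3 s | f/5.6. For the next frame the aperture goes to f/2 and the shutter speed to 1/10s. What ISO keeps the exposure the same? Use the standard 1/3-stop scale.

ISO 4000

Aperture: f/5.6 → f/5 → f/4.5 → f/4 → f/3.5 → f/3.2 → f/2.8 → f/2.5 → f/2.2 → f/2 — 3 stops larger aperture (brighter).
Shutter speed: 0.3 → 1/4 → 1/5 → 1/6 → 1/8 → 1/10 — 1 2/3 stops shorter (darker).
Net change so far: 1 1/3 stops brighter. Offset with the ISO: 10000 → 8000 → 6400 → 5000 → 4000.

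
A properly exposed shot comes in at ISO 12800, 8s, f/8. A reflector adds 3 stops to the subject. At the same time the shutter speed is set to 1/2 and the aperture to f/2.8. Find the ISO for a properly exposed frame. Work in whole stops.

Scene light: 3 stops brighter.
Shutter speed: 8 → 4 → 2 → 1 → 1/2 — 4 stops shorter (darker).
Aperture: f/8 → f/5.6 → f/4 → f/2.8 — 3 stops opened up (brighter).
Net so far: 2 stops brighter. ISO: 12800 → 6400 → 3200.

ISO 3200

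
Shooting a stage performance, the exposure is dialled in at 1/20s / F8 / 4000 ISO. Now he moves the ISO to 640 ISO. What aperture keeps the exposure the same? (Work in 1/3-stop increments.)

f/3.2

ISO: 4000 → 3200 → 2500 → 2000 → 1600 → 1250 → 1000 → 800 → 640 — 2 2/3 stops lower (darker).
Need 2 2/3 stops brighter from the aperture: f/8 → f/7.1 → f/6.3 → f/5.6 → f/5 → f/4.5 → f/4 → f/3.5 → f/3.2.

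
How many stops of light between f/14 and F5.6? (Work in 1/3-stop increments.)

2 2/3 stops

f/14 → f/13 → f/11 → f/10 → f/9 → f/8 → f/7.1 → f/6.3 → f/5.6 — count the steps: 8 third-stops = 2 2/3 stops.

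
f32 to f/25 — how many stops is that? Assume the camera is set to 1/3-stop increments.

f/32 → f/29 → f/25 — count the steps: 2 third-stops = 2/3 stop.

2/3 stop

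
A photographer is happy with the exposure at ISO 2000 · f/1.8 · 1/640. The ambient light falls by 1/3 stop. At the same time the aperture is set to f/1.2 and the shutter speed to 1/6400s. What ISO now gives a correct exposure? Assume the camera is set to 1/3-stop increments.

ISO 12800

Scene light: 1/3 stop darker.
Aperture: f/1.8 → f/1.6 → f/1.4 → f/1.2 — 1 stop larger aperture (brighter).
Shutter speed: 1/640 → 1/800 → 1/1000 → 1/1250 → 1/1600 → 1/2000 → 1/2500 → 1/3200 → 1/4000 → 1/5000 → 1/6400 — 3 1/3 stops shorter (darker).
Net so far: 2 2/3 stops darker. ISO: 2000 → 2500 → 3200 → 4000 → 5000 → 6400 → 8000 → 10000 → 12800.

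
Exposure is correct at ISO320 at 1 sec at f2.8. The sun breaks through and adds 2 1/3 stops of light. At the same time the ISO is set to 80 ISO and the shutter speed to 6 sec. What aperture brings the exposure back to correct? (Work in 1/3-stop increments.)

f/8

Scene light: 2 1/3 stops brighter.
ISO: 320 → 250 → 200 → 160 → 125 → 100 → 80 — 2 stops dropped (darker).
Shutter speed: 1 → 1.3 → 1.6 → 2 → 2.5 → 3.2 → 4 → 5 → 6 — 2 2/3 stops longer (brighter).
Net so far: 3 stops brighter. Aperture: f/2.8 → f/3.2 → f/3.5 → f/4 → f/4.5 → f/5 → f/5.6 → f/6.3 → f/7.1 → f/8.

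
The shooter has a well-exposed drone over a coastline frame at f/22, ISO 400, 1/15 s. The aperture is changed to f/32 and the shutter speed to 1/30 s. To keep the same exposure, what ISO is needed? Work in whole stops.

Aperture: f/22 → f/32 — 1 stop smaller aperture (darker).
Shutter speed: 1/15 → 1/30 — 1 stop shorter (darker).
Net change so far: 2 stops darker. Offset with the ISO: 400 → 800 → 1600.

ISO 1600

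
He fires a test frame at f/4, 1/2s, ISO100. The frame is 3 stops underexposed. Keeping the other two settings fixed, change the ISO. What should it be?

ISO 800

Underexposed by 3 stops → need 3 stops brighter.
ISO: 100 → 200 → 400 → 800.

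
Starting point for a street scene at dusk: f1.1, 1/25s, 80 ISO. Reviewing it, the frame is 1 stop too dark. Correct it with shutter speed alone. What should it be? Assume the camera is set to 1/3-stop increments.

Underexposed by 1 stop → need 1 stop brighter.
Shutter speed: 1/25 → 1/20 → 1/15 → 1/13.

1/13s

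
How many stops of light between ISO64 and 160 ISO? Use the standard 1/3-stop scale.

64 → 80 → 100 → 125 → 160 — count the steps: 4 third-stops = 1 1/3 stops.

1 1/3 stops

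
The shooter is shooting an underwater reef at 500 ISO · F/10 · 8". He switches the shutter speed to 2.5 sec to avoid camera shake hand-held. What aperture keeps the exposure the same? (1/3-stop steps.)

f/5.6

Shutter speed: 8 → 6 → 5 → 4 → 3.2 → 2.5 — 1 2/3 stops faster (darker).
Need 1 2/3 stops brighter from the aperture: f/10 → f/9 → f/8 → f/7.1 → f/6.3 → f/5.6.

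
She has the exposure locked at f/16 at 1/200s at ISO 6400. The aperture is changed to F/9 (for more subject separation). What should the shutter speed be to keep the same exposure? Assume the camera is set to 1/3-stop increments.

1/640s

Aperture: f/16 → f/14 → f/13 → f/11 → f/10 → f/9 — 1 2/3 stops larger aperture (brighter).
Need 1 2/3 stops darker from the shutter speed: 1/200 → 1/250 → 1/320 → 1/400 → 1/500 → 1/640.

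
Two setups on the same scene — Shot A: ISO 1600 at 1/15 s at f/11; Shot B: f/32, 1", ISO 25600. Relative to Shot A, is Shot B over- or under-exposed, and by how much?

5 stops brighter

Aperture: f/11 → f/16 → f/22 → f/32 — 3 stops stopped down (darker).
Shutter speed: 1/15 → 1/8 → 1/4 → 1/2 → 1 — 4 stops slower (brighter).
ISO: 1600 → 3200 → 6400 → 12800 → 25600 — 4 stops higher (brighter).
Net: −3 +4 +4 = +5 stops.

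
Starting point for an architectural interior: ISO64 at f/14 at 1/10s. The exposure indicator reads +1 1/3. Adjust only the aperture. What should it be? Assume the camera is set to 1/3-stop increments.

Overexposed by 1 1/3 stops → need 1 1/3 stops darker.
Aperture: f/14 → f/16 → f/18 → f/20 → f/22.

f/22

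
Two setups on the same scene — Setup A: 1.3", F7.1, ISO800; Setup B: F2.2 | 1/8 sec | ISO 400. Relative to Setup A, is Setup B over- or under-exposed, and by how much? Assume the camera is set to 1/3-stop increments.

1 stop darker

Aperture: f/7.1 → f/6.3 → f/5.6 → f/5 → f/4.5 → f/4 → f/3.5 → f/3.2 → f/2.8 → f/2.5 → f/2.2 — 3 1/3 stops wider (brighter).
Shutter speed: 1.3 → 1 → 0.8 → 0.6 → 0.5 → 0.4 → 0.3 → 1/4 → 1/5 → 1/6 → 1/8 — 3 1/3 stops faster (darker).
ISO: 800 → 640 → 500 → 400 — 1 stop dropped (darker).
Net: +3 1/3 −3 1/3 −1 = −1 stop.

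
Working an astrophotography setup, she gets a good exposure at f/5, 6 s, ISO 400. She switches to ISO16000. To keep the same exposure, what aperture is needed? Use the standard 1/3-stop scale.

f/32

ISO: 400 → 500 → 640 → 800 → 1000 → 1250 → 1600 → 2000 → 2500 → 3200 → 4000 → 5000 → 6400 → 8000 → 10000 → 12800 → 16000 — 5 1/3 stops raised (brighter).
Need 5 1/3 stops darker from the aperture: f/5 → f/5.6 → f/6.3 → f/7.1 → f/8 → f/9 → f/10 → f/11 → f/13 → f/14 → f/16 → f/18 → f/20 → f/22 → f/25 → f/29 → f/32.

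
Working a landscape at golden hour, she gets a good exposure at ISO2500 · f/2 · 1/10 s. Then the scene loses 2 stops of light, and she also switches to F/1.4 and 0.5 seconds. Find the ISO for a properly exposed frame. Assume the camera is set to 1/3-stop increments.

ISO 1000

Scene light: 2 stops darker.
Aperture: f/2 → f/1.8 → f/1.6 → f/1.4 — 1 stop larger aperture (brighter).
Shutter speed: 1/10 → 1/8 → 1/6 → 1/5 → 1/4 → 0.3 → 0.4 → 0.5 — 2 1/3 stops slower (brighter).
Net so far: 1 1/3 stops brighter. ISO: 2500 → 2000 → 1600 → 1250 → 1000.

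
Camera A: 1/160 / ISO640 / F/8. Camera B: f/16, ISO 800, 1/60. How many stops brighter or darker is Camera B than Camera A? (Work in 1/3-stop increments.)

Aperture: f/8 → f/9 → f/10 → f/11 → f/13 → f/14 → f/16 — 2 stops smaller aperture (darker).
Shutter speed: 1/160 → 1/125 → 1/100 → 1/80 → 1/60 — 1 1/3 stops longer (brighter).
ISO: 640 → 800 — 1/3 stop higher (brighter).
Net: −2 +1 1/3 +1/3 = −1/3 stops.

1/3 stop darker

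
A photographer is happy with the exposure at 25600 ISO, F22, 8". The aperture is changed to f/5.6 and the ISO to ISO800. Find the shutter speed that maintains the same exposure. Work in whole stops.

Aperture: f/22 → f/16 → f/11 → f/8 → f/5.6 — 4 stops opened up (brighter).
ISO: 25600 → 12800 → 6400 → 3200 → 1600 → 800 — 5 stops lower (darker).
Net change so far: 1 stop darker. Offset with the shutter speed: 8 → 15.

15 s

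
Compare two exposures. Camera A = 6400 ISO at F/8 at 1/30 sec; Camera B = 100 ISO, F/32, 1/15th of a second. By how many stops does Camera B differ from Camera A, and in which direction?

9 stops darker

Aperture: f/8 → f/11 → f/16 → f/22 → f/32 — 4 stops narrower (darker).
Shutter speed: 1/30 → 1/15 — 1 stop longer (brighter).
ISO: 6400 → 3200 → 1600 → 800 → 400 → 200 → 100 — 6 stops dropped (darker).
Net: −4 +1 −6 = −9 stops.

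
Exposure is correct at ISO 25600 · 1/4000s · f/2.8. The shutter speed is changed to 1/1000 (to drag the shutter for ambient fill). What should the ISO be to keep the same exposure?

Shutter speed: 1/4000 → 1/2000 → 1/1000 — 2 stops longer (brighter).
Need 2 stops darker from the ISO: 25600 → 12800 → 6400.

ISO 6400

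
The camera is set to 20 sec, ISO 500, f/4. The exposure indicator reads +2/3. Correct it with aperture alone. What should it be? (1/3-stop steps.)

f/5

Overexposed by 2/3 stop → need 2/3 stop darker.
Aperture: f/4 → f/4.5 → f/5.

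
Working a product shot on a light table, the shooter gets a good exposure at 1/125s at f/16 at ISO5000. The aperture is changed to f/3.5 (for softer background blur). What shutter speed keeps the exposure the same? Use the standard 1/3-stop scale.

Aperture: f/16 → f/14 → f/13 → f/11 → f/10 → f/9 → f/8 → f/7.1 → f/6.3 → f/5.6 → f/5 → f/4.5 → f/4 → f/3.5 — 4 1/3 stops larger aperture (brighter).
Need 4 1/3 stops darker from the shutter speed: 1/125 → 1/160 → 1/200 → 1/250 → 1/320 → 1/400 → 1/500 → 1/640 → 1/800 → 1/1000 → 1/1250 → 1/1600 → 1/2000 → 1/2500.

1/2500s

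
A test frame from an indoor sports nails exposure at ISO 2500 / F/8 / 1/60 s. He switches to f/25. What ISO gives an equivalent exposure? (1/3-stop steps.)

Aperture: f/8 → f/9 → f/10 → f/11 → f/13 → f/14 → f/16 → f/18 → f/20 → f/22 → f/25 — 3 1/3 stops narrower (darker).
Need 3 1/3 stops brighter from the ISO: 2500 → 3200 → 4000 → 5000 → 6400 → 8000 → 10000 → 12800 → 16000 → 20000 → 25600.

ISO 25600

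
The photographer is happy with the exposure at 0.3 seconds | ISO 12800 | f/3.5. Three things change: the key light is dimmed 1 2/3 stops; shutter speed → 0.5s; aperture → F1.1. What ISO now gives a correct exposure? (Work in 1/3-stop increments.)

Scene light: 1 2/3 stops darker.
Shutter speed: 0.3 → 0.4 → 0.5 — 2/3 stop slower (brighter).
Aperture: f/3.5 → f/3.2 → f/2.8 → f/2.5 → f/2.2 → f/2 → f/1.8 → f/1.6 → f/1.4 → f/1.2 → f/1.1 — 3 1/3 stops opened up (brighter).
Net so far: 2 1/3 stops brighter. ISO: 12800 → 10000 → 8000 → 6400 → 5000 → 4000 → 3200 → 2500.

ISO 2500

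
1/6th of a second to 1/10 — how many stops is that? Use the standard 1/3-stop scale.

1/6 → 1/8 → 1/10 — count the steps: 2 third-stops = 2/3 stop.

2/3 stop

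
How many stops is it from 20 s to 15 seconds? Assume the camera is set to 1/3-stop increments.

1/3 stop

20 → 15 — count the steps: 1 third-stops = 1/3 stop.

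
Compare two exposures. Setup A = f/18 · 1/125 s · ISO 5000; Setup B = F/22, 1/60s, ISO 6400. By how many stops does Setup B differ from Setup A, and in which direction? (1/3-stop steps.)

2/3 stop brighter

Aperture: f/18 → f/20 → f/22 — 2/3 stop stopped down (darker).
Shutter speed: 1/125 → 1/100 → 1/80 → 1/60 — 1 stop longer (brighter).
ISO: 5000 → 6400 — 1/3 stop raised (brighter).
Net: −2/3 +1 +1/3 = +2/3 stops.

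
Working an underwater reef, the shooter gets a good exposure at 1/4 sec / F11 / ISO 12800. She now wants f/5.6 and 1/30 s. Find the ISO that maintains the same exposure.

ISO 25600

Aperture: f/11 → f/8 → f/5.6 — 2 stops larger aperture (brighter).
Shutter speed: 1/4 → 1/8 → 1/15 → 1/30 — 3 stops faster (darker).
Net change so far: 1 stop darker. Offset with the ISO: 12800 → 25600.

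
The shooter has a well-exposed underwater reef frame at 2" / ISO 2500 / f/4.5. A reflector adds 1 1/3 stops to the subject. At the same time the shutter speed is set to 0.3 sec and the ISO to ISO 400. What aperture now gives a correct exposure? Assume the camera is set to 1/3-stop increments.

Scene light: 1 1/3 stops brighter.
Shutter speed: 2 → 1.6 → 1.3 → 1 → 0.8 → 0.6 → 0.5 → 0.4 → 0.3 — 2 2/3 stops faster (darker).
ISO: 2500 → 2000 → 1600 → 1250 → 1000 → 800 → 640 → 500 → 400 — 2 2/3 stops lower (darker).
Net so far: 4 stops darker. Aperture: f/4.5 → f/4 → f/3.5 → f/3.2 → f/2.8 → f/2.5 → f/2.2 → f/2 → f/1.8 → f/1.6 → f/1.4 → f/1.2 → f/1.1.

f/1.1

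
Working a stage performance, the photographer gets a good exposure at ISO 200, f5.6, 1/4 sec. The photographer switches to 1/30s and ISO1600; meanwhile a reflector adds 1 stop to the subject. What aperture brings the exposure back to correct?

Scene light: 1 stop brighter.
Shutter speed: 1/4 → 1/8 → 1/15 → 1/30 — 3 stops shorter (darker).
ISO: 200 → 400 → 800 → 1600 — 3 stops raised (brighter).
Net so far: 1 stop brighter. Aperture: f/5.6 → f/8.

f/8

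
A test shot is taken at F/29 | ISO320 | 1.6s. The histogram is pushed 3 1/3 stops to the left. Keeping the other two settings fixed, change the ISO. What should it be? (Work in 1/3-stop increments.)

ISO 3200

Underexposed by 3 1/3 stops → need 3 1/3 stops brighter.
ISO: 320 → 400 → 500 → 640 → 800 → 1000 → 1250 → 1600 → 2000 → 2500 → 3200.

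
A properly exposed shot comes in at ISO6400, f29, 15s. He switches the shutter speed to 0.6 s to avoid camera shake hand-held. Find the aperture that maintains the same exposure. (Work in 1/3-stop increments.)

Shutter speed: 15 → 13 → 10 → 8 → 6 → 5 → 4 → 3.2 → 2.5 → 2 → 1.6 → 1.3 → 1 → 0.8 → 0.6 — 4 2/3 stops faster (darker).
Need 4 2/3 stops brighter from the aperture: f/29 → f/25 → f/22 → f/20 → f/18 → f/16 → f/14 → f/13 → f/11 → f/10 → f/9 → f/8 → f/7.1 → f/6.3 → f/5.6.

f/5.6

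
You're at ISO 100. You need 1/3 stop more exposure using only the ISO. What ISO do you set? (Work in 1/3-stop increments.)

ISO: 100 → 125 — 1/3 stop higher (brighter).

ISO 125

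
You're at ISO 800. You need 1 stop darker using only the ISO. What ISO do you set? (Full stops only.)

ISO 400

ISO: 800 → 400 — 1 stop lower (darker).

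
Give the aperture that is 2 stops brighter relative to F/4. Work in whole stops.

f/2

Aperture: f/4 → f/2.8 → f/2 — 2 stops wider (brighter).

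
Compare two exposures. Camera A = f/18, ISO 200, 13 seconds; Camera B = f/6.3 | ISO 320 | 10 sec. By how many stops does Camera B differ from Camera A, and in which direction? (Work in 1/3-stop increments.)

3 1/3 stops brighter

Aperture: f/18 → f/16 → f/14 → f/13 → f/11 → f/10 → f/9 → f/8 → f/7.1 → f/6.3 — 3 stops larger aperture (brighter).
Shutter speed: 13 → 10 — 1/3 stop shorter (darker).
ISO: 200 → 250 → 320 — 2/3 stop raised (brighter).
Net: +3 −1/3 +2/3 = +3 1/3 stops.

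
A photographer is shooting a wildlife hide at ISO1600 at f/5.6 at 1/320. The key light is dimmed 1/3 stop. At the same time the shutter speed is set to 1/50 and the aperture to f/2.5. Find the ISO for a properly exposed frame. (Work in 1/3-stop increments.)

Scene light: 1/3 stop darker.
Shutter speed: 1/320 → 1/250 → 1/200 → 1/160 → 1/125 → 1/100 → 1/80 → 1/60 → 1/50 — 2 2/3 stops longer (brighter).
Aperture: f/5.6 → f/5 → f/4.5 → f/4 → f/3.5 → f/3.2 → f/2.8 → f/2.5 — 2 1/3 stops wider (brighter).
Net so far: 4 2/3 stops brighter. ISO: 1600 → 1250 → 1000 → 800 → 640 → 500 → 400 → 320 → 250 → 200 → 160 → 125 → 100 → 80 → 64.

ISO 64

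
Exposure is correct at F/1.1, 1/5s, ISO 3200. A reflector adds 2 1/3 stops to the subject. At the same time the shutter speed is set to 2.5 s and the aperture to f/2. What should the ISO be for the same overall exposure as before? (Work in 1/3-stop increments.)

ISO 160

Scene light: 2 1/3 stops brighter.
Shutter speed: 1/5 → 1/4 → 0.3 → 0.4 → 0.5 → 0.6 → 0.8 → 1 → 1.3 → 1.6 → 2 → 2.5 — 3 2/3 stops slower (brighter).
Aperture: f/1.1 → f/1.2 → f/1.4 → f/1.6 → f/1.8 → f/2 — 1 2/3 stops narrower (darker).
Net so far: 4 1/3 stops brighter. ISO: 3200 → 2500 → 2000 → 1600 → 1250 → 1000 → 800 → 640 → 500 → 400 → 320 → 250 → 200 → 160.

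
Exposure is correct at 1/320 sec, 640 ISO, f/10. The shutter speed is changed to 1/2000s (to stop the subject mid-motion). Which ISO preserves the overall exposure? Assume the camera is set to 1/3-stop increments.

Shutter speed: 1/320 → 1/400 → 1/500 → 1/640 → 1/800 → 1/1000 → 1/1250 → 1/1600 → 1/2000 — 2 2/3 stops faster (darker).
Need 2 2/3 stops brighter from the ISO: 640 → 800 → 1000 → 1250 → 1600 → 2000 → 2500 → 3200 → 4000.

ISO 4000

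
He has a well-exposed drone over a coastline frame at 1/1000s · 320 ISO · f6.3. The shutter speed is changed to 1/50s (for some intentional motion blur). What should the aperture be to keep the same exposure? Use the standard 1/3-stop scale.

f/29

Shutter speed: 1/1000 → 1/800 → 1/640 → 1/500 → 1/400 → 1/320 → 1/250 → 1/200 → 1/160 → 1/125 → 1/100 → 1/80 → 1/60 → 1/50 — 4 1/3 stops slower (brighter).
Need 4 1/3 stops darker from the aperture: f/6.3 → f/7.1 → f/8 → f/9 → f/10 → f/11 → f/13 → f/14 → f/16 → f/18 → f/20 → f/22 → f/25 → f/29.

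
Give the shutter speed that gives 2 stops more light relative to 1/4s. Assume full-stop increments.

Shutter speed: 1/4 → 1/2 → 1 — 2 stops longer (brighter).

1 s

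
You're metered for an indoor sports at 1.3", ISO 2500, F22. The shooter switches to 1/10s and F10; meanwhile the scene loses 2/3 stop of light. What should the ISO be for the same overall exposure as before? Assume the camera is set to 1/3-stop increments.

ISO 10000

Scene light: 2/3 stop darker.
Shutter speed: 1.3 → 1 → 0.8 → 0.6 → 0.5 → 0.4 → 0.3 → 1/4 → 1/5 → 1/6 → 1/8 → 1/10 — 3 2/3 stops faster (darker).
Aperture: f/22 → f/20 → f/18 → f/16 → f/14 → f/13 → f/11 → f/10 — 2 1/3 stops wider (brighter).
Net so far: 2 stops darker. ISO: 2500 → 3200 → 4000 → 5000 → 6400 → 8000 → 10000.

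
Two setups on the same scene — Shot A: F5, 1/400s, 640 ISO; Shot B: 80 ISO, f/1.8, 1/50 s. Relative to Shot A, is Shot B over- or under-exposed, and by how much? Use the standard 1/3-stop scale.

3 stops brighter

Aperture: f/5 → f/4.5 → f/4 → f/3.5 → f/3.2 → f/2.8 → f/2.5 → f/2.2 → f/2 → f/1.8 — 3 stops larger aperture (brighter).
Shutter speed: 1/400 → 1/320 → 1/250 → 1/200 → 1/160 → 1/125 → 1/100 → 1/80 → 1/60 → 1/50 — 3 stops longer (brighter).
ISO: 640 → 500 → 400 → 320 → 250 → 200 → 160 → 125 → 100 → 80 — 3 stops lower (darker).
Net: +3 +3 −3 = +3 stops.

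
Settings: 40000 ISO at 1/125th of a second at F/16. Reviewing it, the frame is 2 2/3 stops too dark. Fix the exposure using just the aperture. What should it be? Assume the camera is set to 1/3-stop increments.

Underexposed by 2 2/3 stops → need 2 2/3 stops brighter.
Aperture: f/16 → f/14 → f/13 → f/11 → f/10 → f/9 → f/8 → f/7.1 → f/6.3.

f/6.3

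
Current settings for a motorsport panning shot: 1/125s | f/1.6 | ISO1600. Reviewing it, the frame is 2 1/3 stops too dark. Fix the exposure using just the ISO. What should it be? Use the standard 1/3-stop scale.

ISO 8000

Underexposed by 2 1/3 stops → need 2 1/3 stops brighter.
ISO: 1600 → 2000 → 2500 → 3200 → 4000 → 5000 → 6400 → 8000.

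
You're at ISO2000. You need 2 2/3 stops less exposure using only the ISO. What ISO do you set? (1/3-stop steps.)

ISO: 2000 → 1600 → 1250 → 1000 → 800 → 640 → 500 → 400 → 320 — 2 2/3 stops dropped (darker).

ISO 320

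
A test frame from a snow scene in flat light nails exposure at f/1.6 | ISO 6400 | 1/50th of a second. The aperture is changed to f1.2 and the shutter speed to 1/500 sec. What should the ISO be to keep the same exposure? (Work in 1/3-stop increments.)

Aperture: f/1.6 → f/1.4 → f/1.2 — 2/3 stop opened up (brighter).
Shutter speed: 1/50 → 1/60 → 1/80 → 1/100 → 1/125 → 1/160 → 1/200 → 1/250 → 1/320 → 1/400 → 1/500 — 3 1/3 stops shorter (darker).
Net change so far: 2 2/3 stops darker. Offset with the ISO: 6400 → 8000 → 10000 → 12800 → 16000 → 20000 → 25600 → 32000 → 40000.

ISO 40000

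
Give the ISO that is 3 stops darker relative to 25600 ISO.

ISO 3200

ISO: 25600 → 12800 → 6400 → 3200 — 3 stops dropped (darker).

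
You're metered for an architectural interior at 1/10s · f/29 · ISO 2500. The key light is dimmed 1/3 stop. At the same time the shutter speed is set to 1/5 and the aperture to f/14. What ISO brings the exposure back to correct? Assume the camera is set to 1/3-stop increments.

Scene light: 1/3 stop darker.
Shutter speed: 1/10 → 1/8 → 1/6 → 1/5 — 1 stop longer (brighter).
Aperture: f/29 → f/25 → f/22 → f/20 → f/18 → f/16 → f/14 — 2 stops larger aperture (brighter).
Net so far: 2 2/3 stops brighter. ISO: 2500 → 2000 → 1600 → 1250 → 1000 → 800 → 640 → 500 → 400.

ISO 400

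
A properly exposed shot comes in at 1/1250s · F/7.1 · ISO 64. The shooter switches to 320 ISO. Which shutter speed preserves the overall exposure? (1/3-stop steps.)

ISO: 64 → 80 → 100 → 125 → 160 → 200 → 250 → 320 — 2 1/3 stops raised (brighter).
Need 2 1/3 stops darker from the shutter speed: 1/1250 → 1/1600 → 1/2000 → 1/2500 → 1/3200 → 1/4000 → 1/5000 → 1/6400.

1/6400s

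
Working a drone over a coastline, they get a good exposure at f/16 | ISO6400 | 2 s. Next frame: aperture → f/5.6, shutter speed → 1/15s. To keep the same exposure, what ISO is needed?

ISO 25600

Aperture: f/16 → f/11 → f/8 → f/5.6 — 3 stops opened up (brighter).
Shutter speed: 2 → 1 → 1/2 → 1/4 → 1/8 → 1/15 — 5 stops faster (darker).
Net change so far: 2 stops darker. Offset with the ISO: 6400 → 12800 → 25600.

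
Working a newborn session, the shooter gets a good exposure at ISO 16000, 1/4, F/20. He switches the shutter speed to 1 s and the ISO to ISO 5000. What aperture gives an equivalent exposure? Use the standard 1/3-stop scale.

f/22

Shutter speed: 1/4 → 0.3 → 0.4 → 0.5 → 0.6 → 0.8 → 1 — 2 stops slower (brighter).
ISO: 16000 → 12800 → 10000 → 8000 → 6400 → 5000 — 1 2/3 stops dropped (darker).
Net change so far: 1/3 stop brighter. Offset with the aperture: f/20 → f/22.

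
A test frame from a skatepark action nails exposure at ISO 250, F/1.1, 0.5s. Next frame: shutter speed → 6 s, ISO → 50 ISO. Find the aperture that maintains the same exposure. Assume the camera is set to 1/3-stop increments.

f/1.8

Shutter speed: 0.5 → 0.6 → 0.8 → 1 → 1.3 → 1.6 → 2 → 2.5 → 3.2 → 4 → 5 → 6 — 3 2/3 stops slower (brighter).
ISO: 250 → 200 → 160 → 125 → 100 → 80 → 64 → 50 — 2 1/3 stops dropped (darker).
Net change so far: 1 1/3 stops brighter. Offset with the aperture: f/1.1 → f/1.2 → f/1.4 → f/1.6 → f/1.8.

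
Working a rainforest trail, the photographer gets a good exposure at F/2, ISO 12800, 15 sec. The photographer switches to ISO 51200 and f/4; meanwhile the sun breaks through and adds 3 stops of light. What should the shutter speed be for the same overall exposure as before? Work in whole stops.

2 s

Scene light: 3 stops brighter.
ISO: 12800 → 25600 → 51200 — 2 stops raised (brighter).
Aperture: f/2 → f/2.8 → f/4 — 2 stops narrower (darker).
Net so far: 3 stops brighter. Shutter speed: 15 → 8 → 4 → 2.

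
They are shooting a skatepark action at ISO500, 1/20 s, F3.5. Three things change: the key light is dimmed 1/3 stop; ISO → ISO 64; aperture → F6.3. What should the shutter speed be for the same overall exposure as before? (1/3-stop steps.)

Scene light: 1/3 stop darker.
ISO: 500 → 400 → 320 → 250 → 200 → 160 → 125 → 100 → 80 → 64 — 3 stops dropped (darker).
Aperture: f/3.5 → f/4 → f/4.5 → f/5 → f/5.6 → f/6.3 — 1 2/3 stops stopped down (darker).
Net so far: 5 stops darker. Shutter speed: 1/20 → 1/15 → 1/13 → 1/10 → 1/8 → 1/6 → 1/5 → 1/4 → 0.3 → 0.4 → 0.5 → 0.6 → 0.8 → 1 → 1.3 → 1.6.

1.6 s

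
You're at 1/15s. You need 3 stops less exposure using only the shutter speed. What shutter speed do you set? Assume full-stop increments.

Shutter speed: 1/15 → 1/30 → 1/60 → 1/125 — 3 stops faster (darker).

1/125s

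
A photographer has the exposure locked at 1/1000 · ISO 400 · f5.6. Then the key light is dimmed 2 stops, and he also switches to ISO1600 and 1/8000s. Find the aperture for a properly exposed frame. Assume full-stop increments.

f/2

Scene light: 2 stops darker.
ISO: 400 → 800 → 1600 — 2 stops higher (brighter).
Shutter speed: 1/1000 → 1/2000 → 1/4000 → 1/8000 — 3 stops shorter (darker).
Net so far: 3 stops darker. Aperture: f/5.6 → f/4 → f/2.8 → f/2.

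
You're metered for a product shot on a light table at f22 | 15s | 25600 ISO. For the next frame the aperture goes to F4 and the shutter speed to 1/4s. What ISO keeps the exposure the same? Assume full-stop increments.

Aperture: f/22 → f/16 → f/11 → f/8 → f/5.6 → f/4 — 5 stops opened up (brighter).
Shutter speed: 15 → 8 → 4 → 2 → 1 → 1/2 → 1/4 — 6 stops faster (darker).
Net change so far: 1 stop darker. Offset with the ISO: 25600 → 51200.

ISO 51200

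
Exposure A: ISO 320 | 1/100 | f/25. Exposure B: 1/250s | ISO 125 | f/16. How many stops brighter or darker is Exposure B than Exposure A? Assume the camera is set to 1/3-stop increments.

Aperture: f/25 → f/22 → f/20 → f/18 → f/16 — 1 1/3 stops wider (brighter).
Shutter speed: 1/100 → 1/125 → 1/160 → 1/200 → 1/250 — 1 1/3 stops shorter (darker).
ISO: 320 → 250 → 200 → 160 → 125 — 1 1/3 stops lower (darker).
Net: +1 1/3 −1 1/3 −1 1/3 = −1 1/3 stops.

1 1/3 stops darker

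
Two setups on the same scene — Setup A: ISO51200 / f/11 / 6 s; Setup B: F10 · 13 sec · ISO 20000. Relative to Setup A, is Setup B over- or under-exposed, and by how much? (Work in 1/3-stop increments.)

Aperture: f/11 → f/10 — 1/3 stop opened up (brighter).
Shutter speed: 6 → 8 → 10 → 13 — 1 stop slower (brighter).
ISO: 51200 → 40000 → 32000 → 25600 → 20000 — 1 1/3 stops lower (darker).
Net: +1/3 +1 −1 1/3 = 0 stops.

same exposure (0 stops)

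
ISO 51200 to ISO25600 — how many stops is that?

1 stop

51200 → 25600 — count the steps: 1 stop.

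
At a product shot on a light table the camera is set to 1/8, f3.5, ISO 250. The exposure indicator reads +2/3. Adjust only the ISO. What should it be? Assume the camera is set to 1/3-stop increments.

ISO 160

Overexposed by 2/3 stop → need 2/3 stop darker.
ISO: 250 → 200 → 160.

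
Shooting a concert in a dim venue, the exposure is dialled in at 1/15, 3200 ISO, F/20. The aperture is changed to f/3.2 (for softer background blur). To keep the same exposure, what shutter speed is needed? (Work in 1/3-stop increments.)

Aperture: f/20 → f/18 → f/16 → f/14 → f/13 → f/11 → f/10 → f/9 → f/8 → f/7.1 → f/6.3 → f/5.6 → f/5 → f/4.5 → f/4 → f/3.5 → f/3.2 — 5 1/3 stops opened up (brighter).
Need 5 1/3 stops darker from the shutter speed: 1/15 → 1/20 → 1/25 → 1/30 → 1/40 → 1/50 → 1/60 → 1/80 → 1/100 → 1/125 → 1/160 → 1/200 → 1/250 → 1/320 → 1/400 → 1/500 → 1/640.

1/640s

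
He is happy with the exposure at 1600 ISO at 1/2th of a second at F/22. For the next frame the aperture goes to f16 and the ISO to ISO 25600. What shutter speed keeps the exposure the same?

Aperture: f/22 → f/16 — 1 stop wider (brighter).
ISO: 1600 → 3200 → 6400 → 12800 → 25600 — 4 stops raised (brighter).
Net change so far: 5 stops brighter. Offset with the shutter speed: 1/2 → 1/4 → 1/8 → 1/15 → 1/30 → 1/60.

1/60s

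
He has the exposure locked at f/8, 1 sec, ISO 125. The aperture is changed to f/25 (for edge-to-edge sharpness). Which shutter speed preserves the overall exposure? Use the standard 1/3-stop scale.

10 s

Aperture: f/8 → f/9 → f/10 → f/11 → f/13 → f/14 → f/16 → f/18 → f/20 → f/22 → f/25 — 3 1/3 stops stopped down (darker).
Need 3 1/3 stops brighter from the shutter speed: 1 → 1.3 → 1.6 → 2 → 2.5 → 3.2 → 4 → 5 → 6 → 8 → 10.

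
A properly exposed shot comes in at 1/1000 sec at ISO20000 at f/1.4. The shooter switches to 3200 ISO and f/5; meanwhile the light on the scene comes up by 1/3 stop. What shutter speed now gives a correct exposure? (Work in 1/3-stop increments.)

Scene light: 1/3 stop brighter.
ISO: 20000 → 16000 → 12800 → 10000 → 8000 → 6400 → 5000 → 4000 → 3200 — 2 2/3 stops lower (darker).
Aperture: f/1.4 → f/1.6 → f/1.8 → f/2 → f/2.2 → f/2.5 → f/2.8 → f/3.2 → f/3.5 → f/4 → f/4.5 → f/5 — 3 2/3 stops smaller aperture (darker).
Net so far: 6 stops darker. Shutter speed: 1/1000 → 1/800 → 1/640 → 1/500 → 1/400 → 1/320 → 1/250 → 1/200 → 1/160 → 1/125 → 1/100 → 1/80 → 1/60 → 1/50 → 1/40 → 1/30 → 1/25 → 1/20 → 1/15.

1/15s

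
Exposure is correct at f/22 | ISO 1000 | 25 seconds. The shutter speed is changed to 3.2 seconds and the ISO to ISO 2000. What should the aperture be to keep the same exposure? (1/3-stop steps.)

Shutter speed: 25 → 20 → 15 → 13 → 10 → 8 → 6 → 5 → 4 → 3.2 — 3 stops faster (darker).
ISO: 1000 → 1250 → 1600 → 2000 — 1 stop raised (brighter).
Net change so far: 2 stops darker. Offset with the aperture: f/22 → f/20 → f/18 → f/16 → f/14 → f/13 → f/11.

f/11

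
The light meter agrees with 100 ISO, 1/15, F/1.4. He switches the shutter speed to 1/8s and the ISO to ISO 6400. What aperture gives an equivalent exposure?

Shutter speed: 1/15 → 1/8 — 1 stop slower (brighter).
ISO: 100 → 200 → 400 → 800 → 1600 → 3200 → 6400 — 6 stops higher (brighter).
Net change so far: 7 stops brighter. Offset with the aperture: f/1.4 → f/2 → f/2.8 → f/4 → f/5.6 → f/8 → f/11 → f/16.

f/16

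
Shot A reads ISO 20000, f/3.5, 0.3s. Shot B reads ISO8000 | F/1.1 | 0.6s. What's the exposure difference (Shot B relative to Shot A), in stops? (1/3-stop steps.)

Aperture: f/3.5 → f/3.2 → f/2.8 → f/2.5 → f/2.2 → f/2 → f/1.8 → f/1.6 → f/1.4 → f/1.2 → f/1.1 — 3 1/3 stops opened up (brighter).
Shutter speed: 0.3 → 0.4 → 0.5 → 0.6 — 1 stop longer (brighter).
ISO: 20000 → 16000 → 12800 → 10000 → 8000 — 1 1/3 stops lower (darker).
Net: +3 1/3 +1 −1 1/3 = +3 stops.

3 stops brighter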